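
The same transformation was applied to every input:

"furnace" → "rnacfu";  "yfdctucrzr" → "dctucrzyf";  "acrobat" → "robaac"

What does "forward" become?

rwarfo

The rule is to delete the last character, then move the first 2 characters to the end (rotate left by 2).
Applying both steps to "forward": "forwar", then "rwarfo".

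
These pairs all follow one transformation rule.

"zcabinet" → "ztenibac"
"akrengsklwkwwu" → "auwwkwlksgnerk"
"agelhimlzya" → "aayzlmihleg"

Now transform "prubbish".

phsibbur

Each output is the input with this applied: reverse the string, then move the last character to the front.
Doing the same to "prubbish": "phsibbur".
(Check on "akrengsklwkwwu": → "uwwkwlksgnerka" → "auwwkwlksgnerk" ✓)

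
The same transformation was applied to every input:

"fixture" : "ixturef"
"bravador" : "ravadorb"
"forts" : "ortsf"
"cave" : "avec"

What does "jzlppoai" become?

zlppoaij

The rule is to move the first character to the end.
"jzlppoai" → "zlppoaij".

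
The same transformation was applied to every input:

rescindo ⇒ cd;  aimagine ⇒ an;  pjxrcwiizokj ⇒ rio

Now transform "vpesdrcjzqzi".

scq

In each case the input is transformed by: delete the first character, then keep one character in every 3, starting at position 3 (positions 3rd, 6th, 9th, ...).
Applying both steps to "vpesdrcjzqzi": "pesdrcjzqzi", then "scq".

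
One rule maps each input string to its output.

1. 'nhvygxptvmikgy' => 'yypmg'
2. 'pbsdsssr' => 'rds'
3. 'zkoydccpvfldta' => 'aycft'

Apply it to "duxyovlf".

fyl

The rule is to swap the first and last characters, then keep one character in every 3, starting at position 1 (positions 1st, 4th, 7th, ...).
Applying both steps to "duxyovlf": "fuxyovld", then "fyl".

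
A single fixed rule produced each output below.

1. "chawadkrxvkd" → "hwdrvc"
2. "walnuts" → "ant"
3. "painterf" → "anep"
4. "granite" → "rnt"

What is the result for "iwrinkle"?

wiki

Looking at the pairs, the operation is to swap the first and last characters, then keep every other character starting from the second (positions 2nd, 4th, 6th, ...).
For "iwrinkle", step one produces "ewrinkli"; step two turns that into "wiki".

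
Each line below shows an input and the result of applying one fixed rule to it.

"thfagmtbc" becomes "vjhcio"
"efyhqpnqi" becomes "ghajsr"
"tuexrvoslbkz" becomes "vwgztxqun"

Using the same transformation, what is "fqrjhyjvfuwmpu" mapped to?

Each output is the input with this applied: shift every letter 2 places forward in the alphabet (wrapping around), then delete the last 3 characters.
For "fqrjhyjvfuwmpu", step one produces "hstljalxhwyorw"; step two turns that into "hstljalxhwy".

hstljalxhwy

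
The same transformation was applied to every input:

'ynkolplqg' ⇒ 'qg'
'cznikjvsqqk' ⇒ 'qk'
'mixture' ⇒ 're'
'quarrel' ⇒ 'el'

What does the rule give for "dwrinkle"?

le

Each output is the input with this applied: keep only the last 2 characters.
On "dwrinkle" that produces "le".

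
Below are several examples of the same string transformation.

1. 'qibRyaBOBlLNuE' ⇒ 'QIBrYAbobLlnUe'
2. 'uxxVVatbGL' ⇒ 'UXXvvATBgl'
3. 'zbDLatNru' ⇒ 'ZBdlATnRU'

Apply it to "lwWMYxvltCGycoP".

Each output is the input with this applied: flip the case of every letter.
Applying that to "lwWMYxvltCGycoP" gives "LWwmyXVLTcgYCOp".

LWwmyXVLTcgYCOp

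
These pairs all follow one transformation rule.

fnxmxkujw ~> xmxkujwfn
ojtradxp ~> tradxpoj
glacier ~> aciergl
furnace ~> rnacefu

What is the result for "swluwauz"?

luwauzsw

Each output is the input with this applied: move the first 2 characters to the end (rotate left by 2).
Applying that to "swluwauz" gives "luwauzsw".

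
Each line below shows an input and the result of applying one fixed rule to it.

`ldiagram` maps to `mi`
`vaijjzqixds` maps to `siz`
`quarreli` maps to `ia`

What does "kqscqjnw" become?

ws

What's happening: move the last 3 characters to the front (rotate right by 3), then keep one character in every 3, starting at position 3 (positions 3rd, 6th, 9th, ...).
So "kqscqjnw" becomes "ws".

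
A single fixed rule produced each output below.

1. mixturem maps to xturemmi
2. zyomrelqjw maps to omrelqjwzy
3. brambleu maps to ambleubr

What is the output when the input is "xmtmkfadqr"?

tmkfadqrxm

In each case the input is transformed by: move the first 2 characters to the end (rotate left by 2).
So "xmtmkfadqr" becomes "tmkfadqrxm".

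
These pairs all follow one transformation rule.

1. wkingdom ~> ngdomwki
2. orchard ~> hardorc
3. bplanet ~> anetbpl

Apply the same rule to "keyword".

wordkey

Looking at the pairs, the operation is to move the first 3 characters to the end (rotate left by 3).
For "keyword" the result is "wordkey".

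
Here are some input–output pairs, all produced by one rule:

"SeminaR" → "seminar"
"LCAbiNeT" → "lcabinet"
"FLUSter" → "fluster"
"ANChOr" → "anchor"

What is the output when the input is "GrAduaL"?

The pattern: convert every letter to lowercase.
"GrAduaL" → "gradual".

gradual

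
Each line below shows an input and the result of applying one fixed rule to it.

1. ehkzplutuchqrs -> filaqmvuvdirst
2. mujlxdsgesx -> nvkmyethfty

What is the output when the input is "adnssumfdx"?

In each case the input is transformed by: shift every letter 1 place forward in the alphabet (wrapping around).
Doing the same to "adnssumfdx": "beottvngey".

beottvngey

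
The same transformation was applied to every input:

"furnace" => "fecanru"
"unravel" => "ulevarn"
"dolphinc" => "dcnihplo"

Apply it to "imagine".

Looking at the pairs, the operation is to reverse the string, then move the last character to the front.
Working it through for "imagine": intermediate "enigami", final "ienigam".

ienigam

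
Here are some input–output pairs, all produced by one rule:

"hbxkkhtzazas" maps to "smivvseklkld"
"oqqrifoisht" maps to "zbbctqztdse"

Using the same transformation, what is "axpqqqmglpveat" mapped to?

liabbbxrwagple

What's happening: shift every letter 11 places forward in the alphabet (wrapping around).
On "axpqqqmglpveat" that produces "liabbbxrwagple".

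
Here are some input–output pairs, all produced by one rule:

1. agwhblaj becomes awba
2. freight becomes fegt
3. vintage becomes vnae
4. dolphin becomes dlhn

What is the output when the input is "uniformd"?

The pattern: keep every other character starting from the first (positions 1st, 3rd, 5th, ...).
On "uniformd" that produces "uiom".

uiom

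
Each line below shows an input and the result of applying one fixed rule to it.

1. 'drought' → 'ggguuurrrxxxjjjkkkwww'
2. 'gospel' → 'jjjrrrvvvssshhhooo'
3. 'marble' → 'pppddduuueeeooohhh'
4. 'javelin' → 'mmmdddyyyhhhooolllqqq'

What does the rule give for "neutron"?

In each case the input is transformed by: repeat every character 3 times, then shift every letter 3 places forward in the alphabet (wrapping around).
Working it through for "neutron": intermediate "nnneeeuuutttrrrooonnn", final "qqqhhhxxxwwwuuurrrqqq".
(Check on "drought": → "dddrrrooouuuggghhhttt" → "ggguuurrrxxxjjjkkkwww" ✓)

qqqhhhxxxwwwuuurrrqqq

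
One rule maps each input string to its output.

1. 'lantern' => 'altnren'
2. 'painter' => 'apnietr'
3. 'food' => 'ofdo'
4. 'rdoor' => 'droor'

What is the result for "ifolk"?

filok

Each output is the input with this applied: swap each adjacent pair of characters (1↔2, 3↔4, ...).
On "ifolk" that produces "filok".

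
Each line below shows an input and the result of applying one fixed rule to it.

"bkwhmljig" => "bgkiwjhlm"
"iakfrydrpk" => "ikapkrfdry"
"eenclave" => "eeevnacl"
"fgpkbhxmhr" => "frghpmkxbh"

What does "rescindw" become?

rwedsnci

The transformation: take characters alternately from the front and the back (1st, last, 2nd, 2nd-last, ...).
On "rescindw" that produces "rwedsnci".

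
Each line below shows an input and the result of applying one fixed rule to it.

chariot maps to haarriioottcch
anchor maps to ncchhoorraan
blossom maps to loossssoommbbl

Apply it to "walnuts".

Rule — double every character, then move the first 3 characters to the end (rotate left by 3).
Starting from "walnuts": after the first operation, "wwaallnnuuttss"; after the second, "allnnuuttsswwa".

allnnuuttsswwa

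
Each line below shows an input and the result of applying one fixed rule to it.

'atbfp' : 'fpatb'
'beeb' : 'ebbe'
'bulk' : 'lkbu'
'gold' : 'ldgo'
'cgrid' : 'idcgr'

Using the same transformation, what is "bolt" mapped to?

Rule — move the last 2 characters to the front (rotate right by 2).
For "bolt" the result is "ltbo".

ltbo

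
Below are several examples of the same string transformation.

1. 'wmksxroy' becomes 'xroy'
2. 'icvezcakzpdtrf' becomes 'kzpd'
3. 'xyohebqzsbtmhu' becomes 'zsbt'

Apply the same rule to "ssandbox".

dbox

The rule is to swap the front and back halves of the string, then keep only the first 4 characters.
Starting from "ssandbox": after the first operation, "dboxssan"; after the second, "dbox".
(Check on "icvezcakzpdtrf": → "kzpdtrficvezca" → "kzpd" ✓)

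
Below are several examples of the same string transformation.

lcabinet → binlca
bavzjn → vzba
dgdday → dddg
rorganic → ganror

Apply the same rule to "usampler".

mplusa

The pattern: delete the last 2 characters, then swap the front and back halves of the string.
Applying both steps to "usampler": "usampl", then "mplusa".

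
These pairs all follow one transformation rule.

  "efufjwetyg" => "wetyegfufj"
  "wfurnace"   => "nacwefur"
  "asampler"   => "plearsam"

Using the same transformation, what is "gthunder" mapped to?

The pattern: swap the first and last characters, then swap the front and back halves of the string.
"gthunder" → "rthundeg" → "ndegrthu".
(Check on "wfurnace": → "efurnacw" → "nacwefur" ✓)

ndegrthu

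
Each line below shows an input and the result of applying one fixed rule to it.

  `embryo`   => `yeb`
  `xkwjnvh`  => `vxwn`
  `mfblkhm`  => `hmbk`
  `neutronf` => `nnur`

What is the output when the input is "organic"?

iogn

In each case the input is transformed by: move the last 2 characters to the front (rotate right by 2), then keep every other character starting from the first (positions 1st, 3rd, 5th, ...).
On "organic": the first step gives "icorgan", and the second then gives "iogn".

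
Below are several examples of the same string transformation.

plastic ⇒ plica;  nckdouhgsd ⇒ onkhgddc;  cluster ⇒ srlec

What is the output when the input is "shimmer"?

mmihe

Looking at the pairs, the operation is to sort the characters into reverse alphabetical order, then delete the first 2 characters.
Starting from "shimmer": after the first operation, "srmmihe"; after the second, "mmihe".
(Check on "cluster": → "utsrlec" → "srlec" ✓)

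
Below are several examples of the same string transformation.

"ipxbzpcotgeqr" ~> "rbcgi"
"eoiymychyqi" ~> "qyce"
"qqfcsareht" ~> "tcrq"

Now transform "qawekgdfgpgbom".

The rule is to keep one character in every 3, starting at position 1 (positions 1st, 4th, 7th, ...), then swap the first and last characters.
Applying both steps to "qawekgdfgpgbom": "qedpo", then "oedpq".

oedpq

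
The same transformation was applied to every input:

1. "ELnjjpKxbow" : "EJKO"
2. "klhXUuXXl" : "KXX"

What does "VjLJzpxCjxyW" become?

VJXX

The transformation: keep one character in every 3, starting at position 1 (positions 1st, 4th, 7th, ...), then convert every letter to uppercase.
Starting from "VjLJzpxCjxyW": after the first operation, "VJxx"; after the second, "VJXX".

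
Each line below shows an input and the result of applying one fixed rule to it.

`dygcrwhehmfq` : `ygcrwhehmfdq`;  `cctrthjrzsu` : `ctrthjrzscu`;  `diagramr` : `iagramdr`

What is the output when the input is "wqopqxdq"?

The rule is to swap the first and last characters, then move the first character to the end.
Applying both steps to "wqopqxdq": "qqopqxdw", then "qopqxdwq".

qopqxdwq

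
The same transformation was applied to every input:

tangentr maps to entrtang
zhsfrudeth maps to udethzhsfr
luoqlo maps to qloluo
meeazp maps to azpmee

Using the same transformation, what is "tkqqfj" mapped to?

What's happening: swap the front and back halves of the string.
For "tkqqfj" the result is "qfjtkq".

qfjtkq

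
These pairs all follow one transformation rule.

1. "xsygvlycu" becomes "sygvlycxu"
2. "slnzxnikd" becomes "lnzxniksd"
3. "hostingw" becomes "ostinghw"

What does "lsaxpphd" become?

saxpphld

Rule — swap the first and last characters, then move the first character to the end.
For "lsaxpphd", step one produces "dsaxpphl"; step two turns that into "saxpphld".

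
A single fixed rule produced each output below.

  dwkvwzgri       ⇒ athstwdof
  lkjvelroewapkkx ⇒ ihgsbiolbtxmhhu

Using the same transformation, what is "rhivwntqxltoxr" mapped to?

oefstkqnuiqluo

What's happening: shift every letter 3 places backward in the alphabet (wrapping around).
Applying that to "rhivwntqxltoxr" gives "oefstkqnuiqluo".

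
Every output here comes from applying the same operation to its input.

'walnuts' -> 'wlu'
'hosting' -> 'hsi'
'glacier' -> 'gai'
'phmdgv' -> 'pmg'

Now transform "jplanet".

jln

Looking at the pairs, the operation is to swap each adjacent pair of characters (1↔2, 3↔4, ...), then keep every other character starting from the second (positions 2nd, 4th, 6th, ...).
On "jplanet": the first step gives "pjalent", and the second then gives "jln".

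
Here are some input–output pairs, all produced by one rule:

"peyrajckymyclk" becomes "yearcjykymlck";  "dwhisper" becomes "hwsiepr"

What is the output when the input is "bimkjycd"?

The rule is to delete the first character, then swap each adjacent pair of characters (1↔2, 3↔4, ...).
Applying both steps to "bimkjycd": "imkjycd", then "mijkcyd".

mijkcyd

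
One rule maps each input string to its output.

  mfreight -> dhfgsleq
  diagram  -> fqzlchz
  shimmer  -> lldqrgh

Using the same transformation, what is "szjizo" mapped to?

hynryi

The rule is to shift every letter 1 place backward in the alphabet (wrapping around), then move the first 3 characters to the end (rotate left by 3).
Applying both steps to "szjizo": "ryihyn", then "hynryi".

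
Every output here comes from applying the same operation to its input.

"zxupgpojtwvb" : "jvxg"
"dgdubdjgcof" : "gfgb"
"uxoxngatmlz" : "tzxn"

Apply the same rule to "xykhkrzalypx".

apyk

In each case the input is transformed by: keep one character in every 3, starting at position 2 (positions 2nd, 5th, 8th, ...), then swap the front and back halves of the string.
For "xykhkrzalypx", step one produces "ykap"; step two turns that into "apyk".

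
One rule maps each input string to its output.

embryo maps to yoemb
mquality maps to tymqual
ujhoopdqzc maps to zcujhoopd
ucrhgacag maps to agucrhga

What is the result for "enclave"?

veencl

In each case the input is transformed by: move the last 2 characters to the front (rotate right by 2), then delete the last character.
"enclave" → "veencla" → "veencl".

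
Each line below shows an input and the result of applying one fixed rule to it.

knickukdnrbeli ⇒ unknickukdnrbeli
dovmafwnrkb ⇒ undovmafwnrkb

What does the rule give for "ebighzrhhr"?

unebighzrhhr

The rule is to prepend "un".
On "ebighzrhhr" that produces "unebighzrhhr".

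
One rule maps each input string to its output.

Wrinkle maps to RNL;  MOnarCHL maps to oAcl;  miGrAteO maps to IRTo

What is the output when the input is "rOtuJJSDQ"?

oUjd

The rule is to flip the case of every letter, then keep every other character starting from the second (positions 2nd, 4th, 6th, ...).
On "rOtuJJSDQ" that produces "oUjd".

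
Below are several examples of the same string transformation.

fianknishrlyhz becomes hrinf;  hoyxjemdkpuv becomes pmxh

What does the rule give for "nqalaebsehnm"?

hbln

The transformation: keep one character in every 3, starting at position 1 (positions 1st, 4th, 7th, ...), then reverse the string.
Working it through for "nqalaebsehnm": intermediate "nlbh", final "hbln".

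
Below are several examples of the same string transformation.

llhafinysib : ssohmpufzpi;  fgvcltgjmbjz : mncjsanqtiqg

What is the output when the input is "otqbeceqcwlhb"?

Looking at the pairs, the operation is to shift every letter 7 places forward in the alphabet (wrapping around).
On "otqbeceqcwlhb" that produces "vaxiljlxjdsoi".

vaxiljlxjdsoi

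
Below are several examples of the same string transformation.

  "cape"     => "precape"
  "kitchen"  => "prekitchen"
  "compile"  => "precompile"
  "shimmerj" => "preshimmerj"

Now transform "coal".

precoal

The pattern: prepend "pre".
"coal" → "precoal".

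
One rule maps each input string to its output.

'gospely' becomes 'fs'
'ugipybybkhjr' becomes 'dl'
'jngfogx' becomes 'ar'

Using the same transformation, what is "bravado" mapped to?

xi

The transformation: shift every letter 6 places backward in the alphabet (wrapping around), then keep only the last 2 characters.
Applying both steps to "bravado": "vlupuxi", then "xi".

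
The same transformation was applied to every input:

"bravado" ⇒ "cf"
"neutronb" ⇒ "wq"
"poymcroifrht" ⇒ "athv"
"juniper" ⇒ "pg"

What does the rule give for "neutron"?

What's happening: shift every letter 2 places forward in the alphabet (wrapping around), then keep one character in every 3, starting at position 3 (positions 3rd, 6th, 9th, ...).
On "neutron": the first step gives "pgwvtqp", and the second then gives "wq".

wq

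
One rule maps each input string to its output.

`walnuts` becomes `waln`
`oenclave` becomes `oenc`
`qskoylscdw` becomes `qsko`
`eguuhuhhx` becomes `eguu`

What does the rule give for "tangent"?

The rule is to keep only the first 4 characters.
For "tangent" the result is "tang".

tang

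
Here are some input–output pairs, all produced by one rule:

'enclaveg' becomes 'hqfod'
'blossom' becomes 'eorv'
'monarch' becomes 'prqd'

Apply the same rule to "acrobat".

dfur

What's happening: delete the last 3 characters, then shift every letter 3 places forward in the alphabet (wrapping around).
Applying both steps to "acrobat": "acro", then "dfur".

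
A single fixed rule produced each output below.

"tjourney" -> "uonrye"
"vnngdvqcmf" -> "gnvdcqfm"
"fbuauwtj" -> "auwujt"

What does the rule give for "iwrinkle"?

The rule is to swap each adjacent pair of characters (1↔2, 3↔4, ...), then delete the first 2 characters.
On "iwrinkle": the first step gives "wiirknel", and the second then gives "irknel".

irknel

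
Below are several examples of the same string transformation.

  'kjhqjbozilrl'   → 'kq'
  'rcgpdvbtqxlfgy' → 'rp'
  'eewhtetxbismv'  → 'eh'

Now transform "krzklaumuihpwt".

What's happening: keep one character in every 3, starting at position 1 (positions 1st, 4th, 7th, ...), then keep only the first 2 characters.
"krzklaumuihpwt" → "kk".

kk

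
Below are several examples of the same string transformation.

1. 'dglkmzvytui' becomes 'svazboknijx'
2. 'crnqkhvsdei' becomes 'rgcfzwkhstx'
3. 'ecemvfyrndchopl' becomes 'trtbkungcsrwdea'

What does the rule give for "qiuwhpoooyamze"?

The pattern: shift every letter 11 places backward in the alphabet (wrapping around).
For "qiuwhpoooyamze" the result is "fxjlwedddnpbot".

fxjlwedddnpbot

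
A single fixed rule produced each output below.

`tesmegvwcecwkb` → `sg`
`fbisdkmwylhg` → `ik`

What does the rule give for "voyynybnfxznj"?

yy

In each case the input is transformed by: keep one character in every 3, starting at position 3 (positions 3rd, 6th, 9th, ...), then keep only the first 2 characters.
Starting from "voyynybnfxznj": after the first operation, "yyfn"; after the second, "yy".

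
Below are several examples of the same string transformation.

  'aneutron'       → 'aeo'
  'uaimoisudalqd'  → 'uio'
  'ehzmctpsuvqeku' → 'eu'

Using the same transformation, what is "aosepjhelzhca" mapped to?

aa

Rule — keep every other character starting from the first (positions 1st, 3rd, 5th, ...), then keep only the vowels.
"aosepjhelzhca" → "asphlha" → "aa".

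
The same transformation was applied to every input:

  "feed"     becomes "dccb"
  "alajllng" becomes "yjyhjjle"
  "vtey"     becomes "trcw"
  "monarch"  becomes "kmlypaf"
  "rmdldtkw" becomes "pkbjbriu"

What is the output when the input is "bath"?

zyrf

The transformation: shift every letter 2 places backward in the alphabet (wrapping around).
Applying that to "bath" gives "zyrf".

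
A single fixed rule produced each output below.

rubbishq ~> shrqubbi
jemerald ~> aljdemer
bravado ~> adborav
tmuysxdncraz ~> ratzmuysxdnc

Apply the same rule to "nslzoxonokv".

In each case the input is transformed by: swap the first and last characters, then move the last 3 characters to the front (rotate right by 3).
So "nslzoxonokv" becomes "oknvslzoxon".
(Check on "tmuysxdncraz": → "zmuysxdncrat" → "ratzmuysxdnc" ✓)

oknvslzoxon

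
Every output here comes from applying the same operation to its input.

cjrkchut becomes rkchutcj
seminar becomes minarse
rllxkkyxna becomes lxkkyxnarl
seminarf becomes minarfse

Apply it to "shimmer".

The rule is to move the first 2 characters to the end (rotate left by 2).
"shimmer" → "immersh".

immersh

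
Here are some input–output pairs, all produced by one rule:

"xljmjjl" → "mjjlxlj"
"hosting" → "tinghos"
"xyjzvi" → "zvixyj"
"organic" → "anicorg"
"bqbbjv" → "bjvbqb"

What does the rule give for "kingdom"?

The rule is to move the first 3 characters to the end (rotate left by 3).
"kingdom" → "gdomkin".

gdomkin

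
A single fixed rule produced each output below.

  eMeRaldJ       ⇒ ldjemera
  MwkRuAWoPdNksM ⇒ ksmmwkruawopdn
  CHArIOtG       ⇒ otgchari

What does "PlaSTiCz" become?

Rule — move the last 3 characters to the front (rotate right by 3), then convert every letter to lowercase.
Applying both steps to "PlaSTiCz": "iCzPlaST", then "iczplast".

iczplast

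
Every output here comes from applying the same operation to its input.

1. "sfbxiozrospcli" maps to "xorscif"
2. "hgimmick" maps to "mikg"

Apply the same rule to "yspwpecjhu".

wejus

Looking at the pairs, the operation is to keep every other character starting from the second (positions 2nd, 4th, 6th, ...), then move the first character to the end.
Applying that to "yspwpecjhu" gives "wejus".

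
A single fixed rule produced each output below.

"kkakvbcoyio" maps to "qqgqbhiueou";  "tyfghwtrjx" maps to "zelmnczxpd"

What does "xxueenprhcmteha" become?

ddakktvxniszkng

In each case the input is transformed by: shift every letter 6 places forward in the alphabet (wrapping around).
"xxueenprhcmteha" → "ddakktvxniszkng".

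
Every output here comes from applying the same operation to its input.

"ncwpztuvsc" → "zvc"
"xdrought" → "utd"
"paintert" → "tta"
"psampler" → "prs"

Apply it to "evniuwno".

uov

The pattern: keep one character in every 3, starting at position 2 (positions 2nd, 5th, 8th, ...), then move the first character to the end.
"evniuwno" → "vuo" → "uov".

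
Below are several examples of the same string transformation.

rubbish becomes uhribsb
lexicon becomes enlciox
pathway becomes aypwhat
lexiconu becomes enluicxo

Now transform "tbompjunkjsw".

In each case the input is transformed by: swap each adjacent pair of characters (1↔2, 3↔4, ...), then take characters alternately from the front and the back (1st, last, 2nd, 2nd-last, ...).
Starting from "tbompjunkjsw": after the first operation, "btmojpnujkws"; after the second, "bstwmkojjupn".

bstwmkojjupn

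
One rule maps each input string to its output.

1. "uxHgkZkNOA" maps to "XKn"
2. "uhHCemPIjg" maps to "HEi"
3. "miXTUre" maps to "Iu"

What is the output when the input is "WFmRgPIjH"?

The pattern: keep one character in every 3, starting at position 2 (positions 2nd, 5th, 8th, ...), then flip the case of every letter.
On "WFmRgPIjH": the first step gives "Fgj", and the second then gives "fGJ".
(Check on "miXTUre": → "iU" → "Iu" ✓)

fGJ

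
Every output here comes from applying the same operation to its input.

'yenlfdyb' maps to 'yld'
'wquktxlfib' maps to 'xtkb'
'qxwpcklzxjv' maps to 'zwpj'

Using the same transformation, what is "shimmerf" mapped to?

smf

What's happening: sort the characters into reverse alphabetical order, then keep one character in every 3, starting at position 1 (positions 1st, 4th, 7th, ...).
Working it through for "shimmerf": intermediate "srmmihfe", final "smf".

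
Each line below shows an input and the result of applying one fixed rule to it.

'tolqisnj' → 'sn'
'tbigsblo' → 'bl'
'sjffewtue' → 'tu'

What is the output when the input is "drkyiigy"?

The transformation: delete the last character, then keep only the last 2 characters.
Working it through for "drkyiigy": intermediate "drkyiig", final "ig".
(Check on "sjffewtue": → "sjffewtu" → "tu" ✓)

ig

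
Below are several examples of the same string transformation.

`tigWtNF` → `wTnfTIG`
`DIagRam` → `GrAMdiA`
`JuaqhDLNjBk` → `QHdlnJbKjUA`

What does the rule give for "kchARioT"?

arIOtKCH

What's happening: move the first 3 characters to the end (rotate left by 3), then flip the case of every letter.
Applying both steps to "kchARioT": "ARioTkch", then "arIOtKCH".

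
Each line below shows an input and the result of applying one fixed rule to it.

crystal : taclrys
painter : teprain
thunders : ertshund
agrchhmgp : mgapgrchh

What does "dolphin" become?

The rule is to swap the first and last characters, then move the last 3 characters to the front (rotate right by 3).
Working it through for "dolphin": intermediate "nolphid", final "hidnolp".

hidnolp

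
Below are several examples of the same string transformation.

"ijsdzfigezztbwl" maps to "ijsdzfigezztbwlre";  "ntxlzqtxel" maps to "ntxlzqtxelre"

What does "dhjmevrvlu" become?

dhjmevrvlure

Each output is the input with this applied: append "re".
Doing the same to "dhjmevrvlu": "dhjmevrvlure".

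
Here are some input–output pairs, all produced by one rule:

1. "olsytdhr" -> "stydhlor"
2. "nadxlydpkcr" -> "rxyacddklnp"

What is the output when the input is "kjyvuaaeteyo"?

vyyaaeejkotu

Each output is the input with this applied: sort the characters into alphabetical order, then move the last 3 characters to the front (rotate right by 3).
Working it through for "kjyvuaaeteyo": intermediate "aaeejkotuvyy", final "vyyaaeejkotu".
(Check on "nadxlydpkcr": → "acddklnprxy" → "rxyacddklnp" ✓)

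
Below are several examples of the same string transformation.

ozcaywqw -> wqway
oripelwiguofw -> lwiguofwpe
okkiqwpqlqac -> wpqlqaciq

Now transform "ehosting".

The pattern: delete the first 3 characters, then move the first 2 characters to the end (rotate left by 2).
Starting from "ehosting": after the first operation, "sting"; after the second, "ingst".

ingst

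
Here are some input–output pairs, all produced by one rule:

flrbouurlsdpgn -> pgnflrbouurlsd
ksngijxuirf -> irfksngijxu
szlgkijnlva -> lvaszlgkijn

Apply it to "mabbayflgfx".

The pattern: move the last 3 characters to the front (rotate right by 3).
Doing the same to "mabbayflgfx": "gfxmabbayfl".

gfxmabbayfl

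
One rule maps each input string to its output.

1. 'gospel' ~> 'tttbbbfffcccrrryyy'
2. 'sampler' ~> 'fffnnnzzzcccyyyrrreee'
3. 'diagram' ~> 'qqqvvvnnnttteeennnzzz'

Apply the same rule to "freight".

The transformation: repeat every character 3 times, then shift every letter 13 places forward in the alphabet (wrapping around) — i.e. ROT13.
"freight" → "fffrrreeeiiiggghhhttt" → "ssseeerrrvvvtttuuuggg".
(Check on "gospel": → "gggooossspppeeelll" → "tttbbbfffcccrrryyy" ✓)

ssseeerrrvvvtttuuuggg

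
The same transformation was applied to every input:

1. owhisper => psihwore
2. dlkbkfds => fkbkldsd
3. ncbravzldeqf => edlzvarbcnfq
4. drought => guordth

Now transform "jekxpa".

xkejap

The rule is to move the last 2 characters to the front (rotate right by 2), then reverse the string.
Applying both steps to "jekxpa": "pajekx", then "xkejap".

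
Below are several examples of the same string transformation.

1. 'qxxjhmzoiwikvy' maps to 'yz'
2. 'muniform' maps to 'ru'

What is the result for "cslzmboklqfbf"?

sz

The pattern: sort the characters into alphabetical order, then keep only the last 2 characters.
"cslzmboklqfbf" → "bbcffkllmoqsz" → "sz".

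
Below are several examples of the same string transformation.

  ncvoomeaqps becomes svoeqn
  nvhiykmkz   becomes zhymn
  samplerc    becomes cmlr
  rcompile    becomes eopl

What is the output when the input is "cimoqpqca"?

Looking at the pairs, the operation is to swap the first and last characters, then keep every other character starting from the first (positions 1st, 3rd, 5th, ...).
"cimoqpqca" → "amqqc".

amqqc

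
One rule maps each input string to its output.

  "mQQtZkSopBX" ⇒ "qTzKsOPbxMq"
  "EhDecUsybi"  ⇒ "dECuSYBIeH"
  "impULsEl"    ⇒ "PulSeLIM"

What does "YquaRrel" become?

The rule is to move the first 2 characters to the end (rotate left by 2), then flip the case of every letter.
Applying both steps to "YquaRrel": "uaRrelYq", then "UArRELyQ".

UArRELyQ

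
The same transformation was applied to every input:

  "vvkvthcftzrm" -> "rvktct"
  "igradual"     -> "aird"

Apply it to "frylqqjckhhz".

In each case the input is transformed by: move the last 3 characters to the front (rotate right by 3), then keep every other character starting from the second (positions 2nd, 4th, 6th, ...).
Starting from "frylqqjckhhz": after the first operation, "hhzfrylqqjck"; after the second, "hfyqjk".

hfyqjk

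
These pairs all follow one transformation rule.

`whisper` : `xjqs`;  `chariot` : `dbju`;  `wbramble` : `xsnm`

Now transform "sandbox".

tocy

The transformation: keep every other character starting from the first (positions 1st, 3rd, 5th, ...), then shift every letter 1 place forward in the alphabet (wrapping around).
Applying both steps to "sandbox": "snbx", then "tocy".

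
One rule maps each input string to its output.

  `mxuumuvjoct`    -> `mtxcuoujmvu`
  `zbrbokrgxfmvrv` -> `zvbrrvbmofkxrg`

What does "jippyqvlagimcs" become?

Looking at the pairs, the operation is to take characters alternately from the front and the back (1st, last, 2nd, 2nd-last, ...).
Doing the same to "jippyqvlagimcs": "jsicpmpiygqavl".

jsicpmpiygqavl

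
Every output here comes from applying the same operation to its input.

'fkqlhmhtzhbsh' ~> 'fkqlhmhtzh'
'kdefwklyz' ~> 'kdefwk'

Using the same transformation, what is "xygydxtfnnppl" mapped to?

In each case the input is transformed by: delete the last 3 characters.
Doing the same to "xygydxtfnnppl": "xygydxtfnn".

xygydxtfnn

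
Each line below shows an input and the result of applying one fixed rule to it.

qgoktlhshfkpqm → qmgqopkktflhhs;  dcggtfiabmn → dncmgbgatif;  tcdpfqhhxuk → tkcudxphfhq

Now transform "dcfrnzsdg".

dgcdfsrzn

What's happening: take characters alternately from the front and the back (1st, last, 2nd, 2nd-last, ...).
Applying that to "dcfrnzsdg" gives "dgcdfsrzn".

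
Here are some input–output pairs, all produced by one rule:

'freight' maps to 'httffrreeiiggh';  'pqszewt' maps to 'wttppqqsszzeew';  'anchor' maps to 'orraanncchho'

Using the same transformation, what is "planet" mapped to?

The transformation: double every character, then move the last 3 characters to the front (rotate right by 3).
Working it through for "planet": intermediate "ppllaanneett", final "ettppllaanne".

ettppllaanne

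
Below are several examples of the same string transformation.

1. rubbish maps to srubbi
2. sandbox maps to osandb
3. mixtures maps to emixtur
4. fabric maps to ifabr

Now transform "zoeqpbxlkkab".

azoeqpbxlkk

Each output is the input with this applied: delete the last character, then move the last character to the front.
Applying both steps to "zoeqpbxlkkab": "zoeqpbxlkka", then "azoeqpbxlkk".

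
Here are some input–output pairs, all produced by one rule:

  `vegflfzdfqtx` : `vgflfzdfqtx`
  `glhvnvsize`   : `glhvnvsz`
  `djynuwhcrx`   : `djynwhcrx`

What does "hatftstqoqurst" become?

htftstqqrst

Rule — remove every vowel.
On "hatftstqoqurst" that produces "htftstqqrst".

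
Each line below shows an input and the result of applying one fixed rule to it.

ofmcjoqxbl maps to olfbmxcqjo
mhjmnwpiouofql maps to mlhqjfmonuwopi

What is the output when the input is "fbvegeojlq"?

In each case the input is transformed by: take characters alternately from the front and the back (1st, last, 2nd, 2nd-last, ...).
For "fbvegeojlq" the result is "fqblvjeoge".

fqblvjeoge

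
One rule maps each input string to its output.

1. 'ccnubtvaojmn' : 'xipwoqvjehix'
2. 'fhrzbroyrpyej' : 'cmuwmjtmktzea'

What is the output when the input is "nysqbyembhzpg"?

Looking at the pairs, the operation is to shift every letter 5 places backward in the alphabet (wrapping around), then move the first character to the end.
"nysqbyembhzpg" → "tnlwtzhwcukbi".

tnlwtzhwcukbi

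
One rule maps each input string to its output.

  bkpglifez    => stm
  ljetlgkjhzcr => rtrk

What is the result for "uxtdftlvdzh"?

fndp

The pattern: keep one character in every 3, starting at position 2 (positions 2nd, 5th, 8th, ...), then shift every letter 8 places forward in the alphabet (wrapping around).
Applying both steps to "uxtdftlvdzh": "xfvh", then "fndp".
(Check on "bkpglifez": → "kle" → "stm" ✓)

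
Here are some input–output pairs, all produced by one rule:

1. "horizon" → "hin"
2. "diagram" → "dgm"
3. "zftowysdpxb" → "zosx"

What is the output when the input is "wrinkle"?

wne

The rule is to keep one character in every 3, starting at position 1 (positions 1st, 4th, 7th, ...).
Applying that to "wrinkle" gives "wne".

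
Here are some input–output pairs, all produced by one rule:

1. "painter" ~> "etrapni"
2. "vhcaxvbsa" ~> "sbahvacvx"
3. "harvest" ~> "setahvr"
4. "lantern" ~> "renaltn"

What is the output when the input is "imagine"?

niemiga

Each output is the input with this applied: swap each adjacent pair of characters (1↔2, 3↔4, ...), then move the last 3 characters to the front (rotate right by 3).
Doing the same to "imagine": "niemiga".
(Check on "vhcaxvbsa": → "hvacvxsba" → "sbahvacvx" ✓)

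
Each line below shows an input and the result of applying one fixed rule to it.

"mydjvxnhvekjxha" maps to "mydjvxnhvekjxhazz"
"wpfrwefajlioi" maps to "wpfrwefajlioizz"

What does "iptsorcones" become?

Rule — append "zz".
For "iptsorcones" the result is "iptsorconeszz".

iptsorconeszz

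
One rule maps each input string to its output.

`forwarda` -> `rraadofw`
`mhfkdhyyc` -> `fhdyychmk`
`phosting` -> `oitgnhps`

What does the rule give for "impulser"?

The rule is to swap each adjacent pair of characters (1↔2, 3↔4, ...), then move the first 3 characters to the end (rotate left by 3).
Working it through for "impulser": intermediate "miupslre", final "pslremiu".

pslremiu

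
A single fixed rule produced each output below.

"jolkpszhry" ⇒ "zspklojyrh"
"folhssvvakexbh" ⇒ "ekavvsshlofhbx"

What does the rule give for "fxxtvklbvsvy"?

Rule — move the last 3 characters to the front (rotate right by 3), then reverse the string.
"fxxtvklbvsvy" → "vblkvtxxfyvs".

vblkvtxxfyvs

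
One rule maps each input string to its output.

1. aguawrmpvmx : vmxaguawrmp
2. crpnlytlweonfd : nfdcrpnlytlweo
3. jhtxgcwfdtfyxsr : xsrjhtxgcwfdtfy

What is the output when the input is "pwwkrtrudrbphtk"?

htkpwwkrtrudrbp

In each case the input is transformed by: move the last 3 characters to the front (rotate right by 3).
For "pwwkrtrudrbphtk" the result is "htkpwwkrtrudrbp".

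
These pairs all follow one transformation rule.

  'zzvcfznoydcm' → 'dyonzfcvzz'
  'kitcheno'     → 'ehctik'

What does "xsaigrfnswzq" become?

wsnfrgiasx

Rule — reverse the string, then delete the first 2 characters.
Applying both steps to "xsaigrfnswzq": "qzwsnfrgiasx", then "wsnfrgiasx".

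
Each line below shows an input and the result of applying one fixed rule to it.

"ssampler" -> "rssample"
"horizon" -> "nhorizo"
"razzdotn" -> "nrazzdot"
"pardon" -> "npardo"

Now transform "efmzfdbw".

wefmzfdb

Each output is the input with this applied: move the last character to the front.
"efmzfdbw" → "wefmzfdb".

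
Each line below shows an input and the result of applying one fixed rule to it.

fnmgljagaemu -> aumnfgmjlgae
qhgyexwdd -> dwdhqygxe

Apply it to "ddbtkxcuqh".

The transformation: swap each adjacent pair of characters (1↔2, 3↔4, ...), then move the last 3 characters to the front (rotate right by 3).
So "ddbtkxcuqh" becomes "chqddtbxku".

chqddtbxku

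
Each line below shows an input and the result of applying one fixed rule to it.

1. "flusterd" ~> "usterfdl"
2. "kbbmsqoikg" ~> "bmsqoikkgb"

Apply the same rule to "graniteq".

The pattern: swap the first and last characters, then move the first 2 characters to the end (rotate left by 2).
"graniteq" → "qraniteg" → "anitegqr".
(Check on "flusterd": → "dlusterf" → "usterfdl" ✓)

anitegqr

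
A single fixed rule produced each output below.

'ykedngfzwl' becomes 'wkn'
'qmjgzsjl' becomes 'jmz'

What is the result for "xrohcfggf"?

Looking at the pairs, the operation is to move the last 3 characters to the front (rotate right by 3), then keep one character in every 3, starting at position 2 (positions 2nd, 5th, 8th, ...).
Applying both steps to "xrohcfggf": "ggfxrohcf", then "grc".

grc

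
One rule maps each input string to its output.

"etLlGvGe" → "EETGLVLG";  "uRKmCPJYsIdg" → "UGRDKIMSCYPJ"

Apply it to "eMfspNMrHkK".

Rule — take characters alternately from the front and the back (1st, last, 2nd, 2nd-last, ...), then convert every letter to uppercase.
For "eMfspNMrHkK", step one produces "eKMkfHsrpMN"; step two turns that into "EKMKFHSRPMN".

EKMKFHSRPMN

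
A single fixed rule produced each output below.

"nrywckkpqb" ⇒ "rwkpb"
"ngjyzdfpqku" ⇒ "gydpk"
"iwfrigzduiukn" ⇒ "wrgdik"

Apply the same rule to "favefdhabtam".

aedatm

In each case the input is transformed by: keep every other character starting from the second (positions 2nd, 4th, 6th, ...).
Doing the same to "favefdhabtam": "aedatm".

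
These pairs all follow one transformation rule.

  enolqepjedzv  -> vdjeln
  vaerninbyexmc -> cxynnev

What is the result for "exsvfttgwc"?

cgtvx

The rule is to reverse the string, then keep every other character starting from the first (positions 1st, 3rd, 5th, ...).
Working it through for "exsvfttgwc": intermediate "cwgttfvsxe", final "cgtvx".
(Check on "vaerninbyexmc": → "cmxeybninreav" → "cxynnev" ✓)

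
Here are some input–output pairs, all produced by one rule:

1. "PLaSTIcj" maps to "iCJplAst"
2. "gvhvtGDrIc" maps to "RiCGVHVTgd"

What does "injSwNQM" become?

Looking at the pairs, the operation is to move the last 3 characters to the front (rotate right by 3), then flip the case of every letter.
Starting from "injSwNQM": after the first operation, "NQMinjSw"; after the second, "nqmINJsW".

nqmINJsW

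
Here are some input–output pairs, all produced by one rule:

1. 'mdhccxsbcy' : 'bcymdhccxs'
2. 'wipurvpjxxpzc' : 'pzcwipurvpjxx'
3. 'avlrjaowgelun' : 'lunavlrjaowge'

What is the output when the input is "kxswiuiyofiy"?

fiykxswiuiyo

The rule is to move the last 3 characters to the front (rotate right by 3).
Applying that to "kxswiuiyofiy" gives "fiykxswiuiyo".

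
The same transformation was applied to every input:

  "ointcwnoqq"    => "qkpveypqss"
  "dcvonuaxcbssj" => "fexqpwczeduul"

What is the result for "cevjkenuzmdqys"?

Looking at the pairs, the operation is to shift every letter 2 places forward in the alphabet (wrapping around).
For "cevjkenuzmdqys" the result is "egxlmgpwbofsau".

egxlmgpwbofsau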